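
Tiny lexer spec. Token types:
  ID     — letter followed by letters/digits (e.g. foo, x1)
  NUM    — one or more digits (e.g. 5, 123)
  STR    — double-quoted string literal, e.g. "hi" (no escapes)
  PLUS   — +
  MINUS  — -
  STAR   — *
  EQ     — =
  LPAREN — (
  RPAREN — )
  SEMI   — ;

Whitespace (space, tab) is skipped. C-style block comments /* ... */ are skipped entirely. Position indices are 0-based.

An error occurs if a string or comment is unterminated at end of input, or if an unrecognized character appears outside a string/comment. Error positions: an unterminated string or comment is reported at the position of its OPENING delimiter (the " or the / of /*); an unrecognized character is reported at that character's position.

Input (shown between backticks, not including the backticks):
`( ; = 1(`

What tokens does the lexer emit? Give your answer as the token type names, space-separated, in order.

pos=0: emit LPAREN '('
pos=2: emit SEMI ';'
pos=4: emit EQ '='
pos=6: emit NUM '1' (now at pos=7)
pos=7: emit LPAREN '('
DONE. 5 tokens: [LPAREN, SEMI, EQ, NUM, LPAREN]

Answer: LPAREN SEMI EQ NUM LPAREN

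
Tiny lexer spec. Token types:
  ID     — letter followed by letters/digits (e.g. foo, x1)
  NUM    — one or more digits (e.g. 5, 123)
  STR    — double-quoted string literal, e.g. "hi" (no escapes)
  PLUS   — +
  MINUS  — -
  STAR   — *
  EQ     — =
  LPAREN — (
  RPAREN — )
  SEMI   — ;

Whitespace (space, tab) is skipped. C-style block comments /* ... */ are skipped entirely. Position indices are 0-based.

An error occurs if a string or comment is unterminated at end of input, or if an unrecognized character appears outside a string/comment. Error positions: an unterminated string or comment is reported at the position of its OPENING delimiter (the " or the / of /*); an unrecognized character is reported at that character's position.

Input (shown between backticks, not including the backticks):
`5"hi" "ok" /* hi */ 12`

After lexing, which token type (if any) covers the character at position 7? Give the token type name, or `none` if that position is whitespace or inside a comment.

Answer: STR

Derivation:
pos=0: emit NUM '5' (now at pos=1)
pos=1: enter STRING mode
pos=1: emit STR "hi" (now at pos=5)
pos=6: enter STRING mode
pos=6: emit STR "ok" (now at pos=10)
pos=11: enter COMMENT mode (saw '/*')
exit COMMENT mode (now at pos=19)
pos=20: emit NUM '12' (now at pos=22)
DONE. 4 tokens: [NUM, STR, STR, NUM]
Position 7: char is 'o' -> STR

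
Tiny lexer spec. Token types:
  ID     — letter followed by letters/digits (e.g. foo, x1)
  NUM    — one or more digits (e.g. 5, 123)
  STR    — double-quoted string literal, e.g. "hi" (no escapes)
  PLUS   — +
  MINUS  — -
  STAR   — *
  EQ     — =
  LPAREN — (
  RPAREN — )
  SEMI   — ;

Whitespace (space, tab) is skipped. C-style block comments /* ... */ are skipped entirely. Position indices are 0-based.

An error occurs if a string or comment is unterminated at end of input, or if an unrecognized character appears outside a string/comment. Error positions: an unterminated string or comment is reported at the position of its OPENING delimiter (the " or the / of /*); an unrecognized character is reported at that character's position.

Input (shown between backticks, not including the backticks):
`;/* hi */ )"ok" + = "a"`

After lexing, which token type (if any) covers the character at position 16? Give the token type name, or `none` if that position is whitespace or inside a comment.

pos=0: emit SEMI ';'
pos=1: enter COMMENT mode (saw '/*')
exit COMMENT mode (now at pos=9)
pos=10: emit RPAREN ')'
pos=11: enter STRING mode
pos=11: emit STR "ok" (now at pos=15)
pos=16: emit PLUS '+'
pos=18: emit EQ '='
pos=20: enter STRING mode
pos=20: emit STR "a" (now at pos=23)
DONE. 6 tokens: [SEMI, RPAREN, STR, PLUS, EQ, STR]
Position 16: char is '+' -> PLUS

Answer: PLUS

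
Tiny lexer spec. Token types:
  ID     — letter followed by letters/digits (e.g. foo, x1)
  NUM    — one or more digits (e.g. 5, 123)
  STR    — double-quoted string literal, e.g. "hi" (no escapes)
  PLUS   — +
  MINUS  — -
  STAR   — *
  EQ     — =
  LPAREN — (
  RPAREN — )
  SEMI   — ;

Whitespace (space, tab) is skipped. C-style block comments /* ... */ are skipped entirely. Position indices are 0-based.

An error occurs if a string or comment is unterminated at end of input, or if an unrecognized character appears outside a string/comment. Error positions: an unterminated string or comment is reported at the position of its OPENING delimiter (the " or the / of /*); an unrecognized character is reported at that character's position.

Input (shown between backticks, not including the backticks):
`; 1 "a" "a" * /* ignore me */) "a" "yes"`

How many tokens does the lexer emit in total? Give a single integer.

pos=0: emit SEMI ';'
pos=2: emit NUM '1' (now at pos=3)
pos=4: enter STRING mode
pos=4: emit STR "a" (now at pos=7)
pos=8: enter STRING mode
pos=8: emit STR "a" (now at pos=11)
pos=12: emit STAR '*'
pos=14: enter COMMENT mode (saw '/*')
exit COMMENT mode (now at pos=29)
pos=29: emit RPAREN ')'
pos=31: enter STRING mode
pos=31: emit STR "a" (now at pos=34)
pos=35: enter STRING mode
pos=35: emit STR "yes" (now at pos=40)
DONE. 8 tokens: [SEMI, NUM, STR, STR, STAR, RPAREN, STR, STR]

Answer: 8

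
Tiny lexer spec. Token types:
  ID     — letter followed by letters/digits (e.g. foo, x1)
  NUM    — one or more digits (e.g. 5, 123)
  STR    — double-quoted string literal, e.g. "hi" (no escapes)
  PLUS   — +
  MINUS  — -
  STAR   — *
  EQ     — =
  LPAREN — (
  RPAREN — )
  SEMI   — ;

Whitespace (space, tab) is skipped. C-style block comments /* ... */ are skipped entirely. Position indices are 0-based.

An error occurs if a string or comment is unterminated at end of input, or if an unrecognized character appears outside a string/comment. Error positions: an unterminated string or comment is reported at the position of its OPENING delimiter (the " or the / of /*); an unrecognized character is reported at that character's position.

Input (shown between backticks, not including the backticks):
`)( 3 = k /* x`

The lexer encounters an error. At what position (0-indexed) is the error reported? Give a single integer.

Answer: 9

Derivation:
pos=0: emit RPAREN ')'
pos=1: emit LPAREN '('
pos=3: emit NUM '3' (now at pos=4)
pos=5: emit EQ '='
pos=7: emit ID 'k' (now at pos=8)
pos=9: enter COMMENT mode (saw '/*')
pos=9: ERROR — unterminated comment (reached EOF)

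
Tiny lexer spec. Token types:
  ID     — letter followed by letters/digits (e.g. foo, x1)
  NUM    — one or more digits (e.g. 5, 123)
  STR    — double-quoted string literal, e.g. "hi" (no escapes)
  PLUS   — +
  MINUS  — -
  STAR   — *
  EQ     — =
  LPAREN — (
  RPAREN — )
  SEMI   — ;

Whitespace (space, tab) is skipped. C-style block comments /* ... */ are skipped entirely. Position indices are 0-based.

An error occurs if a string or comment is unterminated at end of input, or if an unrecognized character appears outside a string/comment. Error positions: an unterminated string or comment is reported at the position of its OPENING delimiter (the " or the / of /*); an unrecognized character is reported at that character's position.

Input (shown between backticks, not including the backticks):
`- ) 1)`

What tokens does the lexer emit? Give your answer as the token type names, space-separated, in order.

pos=0: emit MINUS '-'
pos=2: emit RPAREN ')'
pos=4: emit NUM '1' (now at pos=5)
pos=5: emit RPAREN ')'
DONE. 4 tokens: [MINUS, RPAREN, NUM, RPAREN]

Answer: MINUS RPAREN NUM RPAREN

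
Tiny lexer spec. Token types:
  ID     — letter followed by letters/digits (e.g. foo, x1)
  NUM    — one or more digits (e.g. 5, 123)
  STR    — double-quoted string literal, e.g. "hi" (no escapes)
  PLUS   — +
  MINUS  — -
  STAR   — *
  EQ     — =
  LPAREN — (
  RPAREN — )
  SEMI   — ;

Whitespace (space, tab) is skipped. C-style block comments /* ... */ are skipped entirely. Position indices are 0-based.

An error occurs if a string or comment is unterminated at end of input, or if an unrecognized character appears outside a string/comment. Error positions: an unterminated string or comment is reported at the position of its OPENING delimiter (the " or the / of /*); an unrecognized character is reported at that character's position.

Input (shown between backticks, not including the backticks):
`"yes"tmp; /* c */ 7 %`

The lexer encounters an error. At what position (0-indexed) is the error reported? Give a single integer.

pos=0: enter STRING mode
pos=0: emit STR "yes" (now at pos=5)
pos=5: emit ID 'tmp' (now at pos=8)
pos=8: emit SEMI ';'
pos=10: enter COMMENT mode (saw '/*')
exit COMMENT mode (now at pos=17)
pos=18: emit NUM '7' (now at pos=19)
pos=20: ERROR — unrecognized char '%'

Answer: 20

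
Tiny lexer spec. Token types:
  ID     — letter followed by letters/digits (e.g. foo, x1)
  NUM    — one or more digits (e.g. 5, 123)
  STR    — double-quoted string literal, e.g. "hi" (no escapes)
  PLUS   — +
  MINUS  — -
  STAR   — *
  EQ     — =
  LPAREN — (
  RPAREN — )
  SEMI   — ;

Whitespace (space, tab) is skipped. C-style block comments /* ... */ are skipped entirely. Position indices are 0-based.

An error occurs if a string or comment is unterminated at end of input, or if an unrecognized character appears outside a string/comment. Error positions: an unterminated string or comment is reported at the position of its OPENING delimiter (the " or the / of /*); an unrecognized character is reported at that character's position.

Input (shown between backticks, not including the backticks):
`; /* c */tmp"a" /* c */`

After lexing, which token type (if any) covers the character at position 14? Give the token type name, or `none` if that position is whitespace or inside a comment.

Answer: STR

Derivation:
pos=0: emit SEMI ';'
pos=2: enter COMMENT mode (saw '/*')
exit COMMENT mode (now at pos=9)
pos=9: emit ID 'tmp' (now at pos=12)
pos=12: enter STRING mode
pos=12: emit STR "a" (now at pos=15)
pos=16: enter COMMENT mode (saw '/*')
exit COMMENT mode (now at pos=23)
DONE. 3 tokens: [SEMI, ID, STR]
Position 14: char is '"' -> STR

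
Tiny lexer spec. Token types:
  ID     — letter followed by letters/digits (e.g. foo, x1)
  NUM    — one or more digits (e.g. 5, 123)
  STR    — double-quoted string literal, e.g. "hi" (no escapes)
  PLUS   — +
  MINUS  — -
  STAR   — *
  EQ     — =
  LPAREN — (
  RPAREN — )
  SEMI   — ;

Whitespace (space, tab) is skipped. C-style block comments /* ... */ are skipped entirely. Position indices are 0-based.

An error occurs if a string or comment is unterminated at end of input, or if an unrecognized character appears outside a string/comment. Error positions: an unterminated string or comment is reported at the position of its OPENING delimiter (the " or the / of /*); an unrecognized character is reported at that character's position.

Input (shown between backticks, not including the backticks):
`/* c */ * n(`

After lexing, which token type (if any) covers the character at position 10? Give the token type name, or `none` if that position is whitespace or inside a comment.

pos=0: enter COMMENT mode (saw '/*')
exit COMMENT mode (now at pos=7)
pos=8: emit STAR '*'
pos=10: emit ID 'n' (now at pos=11)
pos=11: emit LPAREN '('
DONE. 3 tokens: [STAR, ID, LPAREN]
Position 10: char is 'n' -> ID

Answer: ID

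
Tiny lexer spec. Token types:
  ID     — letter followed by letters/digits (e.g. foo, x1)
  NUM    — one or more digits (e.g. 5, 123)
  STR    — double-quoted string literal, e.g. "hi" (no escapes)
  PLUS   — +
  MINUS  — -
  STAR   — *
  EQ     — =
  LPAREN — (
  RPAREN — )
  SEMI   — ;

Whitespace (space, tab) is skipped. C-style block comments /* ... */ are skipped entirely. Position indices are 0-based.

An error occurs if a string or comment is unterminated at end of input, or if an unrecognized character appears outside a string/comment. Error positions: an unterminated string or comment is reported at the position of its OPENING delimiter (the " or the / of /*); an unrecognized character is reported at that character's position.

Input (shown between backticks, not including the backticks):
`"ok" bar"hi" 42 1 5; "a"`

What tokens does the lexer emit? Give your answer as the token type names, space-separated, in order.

pos=0: enter STRING mode
pos=0: emit STR "ok" (now at pos=4)
pos=5: emit ID 'bar' (now at pos=8)
pos=8: enter STRING mode
pos=8: emit STR "hi" (now at pos=12)
pos=13: emit NUM '42' (now at pos=15)
pos=16: emit NUM '1' (now at pos=17)
pos=18: emit NUM '5' (now at pos=19)
pos=19: emit SEMI ';'
pos=21: enter STRING mode
pos=21: emit STR "a" (now at pos=24)
DONE. 8 tokens: [STR, ID, STR, NUM, NUM, NUM, SEMI, STR]

Answer: STR ID STR NUM NUM NUM SEMI STR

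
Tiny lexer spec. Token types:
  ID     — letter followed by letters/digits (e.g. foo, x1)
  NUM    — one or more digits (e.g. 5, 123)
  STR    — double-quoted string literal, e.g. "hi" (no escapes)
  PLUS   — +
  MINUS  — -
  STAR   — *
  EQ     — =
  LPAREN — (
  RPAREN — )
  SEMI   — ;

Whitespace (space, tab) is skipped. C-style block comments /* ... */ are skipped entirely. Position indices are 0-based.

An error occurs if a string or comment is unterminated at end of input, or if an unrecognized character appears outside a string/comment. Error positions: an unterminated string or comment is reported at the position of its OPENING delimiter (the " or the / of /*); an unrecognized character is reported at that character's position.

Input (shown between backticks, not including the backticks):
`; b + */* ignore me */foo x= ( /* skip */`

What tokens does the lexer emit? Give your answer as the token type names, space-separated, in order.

pos=0: emit SEMI ';'
pos=2: emit ID 'b' (now at pos=3)
pos=4: emit PLUS '+'
pos=6: emit STAR '*'
pos=7: enter COMMENT mode (saw '/*')
exit COMMENT mode (now at pos=22)
pos=22: emit ID 'foo' (now at pos=25)
pos=26: emit ID 'x' (now at pos=27)
pos=27: emit EQ '='
pos=29: emit LPAREN '('
pos=31: enter COMMENT mode (saw '/*')
exit COMMENT mode (now at pos=41)
DONE. 8 tokens: [SEMI, ID, PLUS, STAR, ID, ID, EQ, LPAREN]

Answer: SEMI ID PLUS STAR ID ID EQ LPAREN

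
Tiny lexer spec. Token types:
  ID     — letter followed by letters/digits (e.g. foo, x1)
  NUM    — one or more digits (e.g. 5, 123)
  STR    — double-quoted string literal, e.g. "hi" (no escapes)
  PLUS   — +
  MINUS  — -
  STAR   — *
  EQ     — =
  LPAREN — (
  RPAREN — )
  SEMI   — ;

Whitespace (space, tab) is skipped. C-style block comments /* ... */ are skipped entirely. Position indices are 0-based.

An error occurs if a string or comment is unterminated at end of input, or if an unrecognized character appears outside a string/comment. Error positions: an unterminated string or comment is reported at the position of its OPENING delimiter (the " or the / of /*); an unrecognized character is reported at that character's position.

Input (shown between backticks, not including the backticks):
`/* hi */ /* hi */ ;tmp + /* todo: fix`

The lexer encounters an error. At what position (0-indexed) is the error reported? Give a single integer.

pos=0: enter COMMENT mode (saw '/*')
exit COMMENT mode (now at pos=8)
pos=9: enter COMMENT mode (saw '/*')
exit COMMENT mode (now at pos=17)
pos=18: emit SEMI ';'
pos=19: emit ID 'tmp' (now at pos=22)
pos=23: emit PLUS '+'
pos=25: enter COMMENT mode (saw '/*')
pos=25: ERROR — unterminated comment (reached EOF)

Answer: 25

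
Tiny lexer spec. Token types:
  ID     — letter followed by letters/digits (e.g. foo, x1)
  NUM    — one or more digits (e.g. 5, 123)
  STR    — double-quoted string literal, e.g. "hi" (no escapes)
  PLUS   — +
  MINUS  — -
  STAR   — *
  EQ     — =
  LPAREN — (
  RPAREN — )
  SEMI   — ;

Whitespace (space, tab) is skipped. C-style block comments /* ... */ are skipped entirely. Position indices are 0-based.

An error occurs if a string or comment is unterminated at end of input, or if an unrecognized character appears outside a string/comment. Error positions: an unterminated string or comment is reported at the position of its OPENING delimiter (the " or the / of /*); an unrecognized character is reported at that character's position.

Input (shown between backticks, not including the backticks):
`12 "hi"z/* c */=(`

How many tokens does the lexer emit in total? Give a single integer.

Answer: 5

Derivation:
pos=0: emit NUM '12' (now at pos=2)
pos=3: enter STRING mode
pos=3: emit STR "hi" (now at pos=7)
pos=7: emit ID 'z' (now at pos=8)
pos=8: enter COMMENT mode (saw '/*')
exit COMMENT mode (now at pos=15)
pos=15: emit EQ '='
pos=16: emit LPAREN '('
DONE. 5 tokens: [NUM, STR, ID, EQ, LPAREN]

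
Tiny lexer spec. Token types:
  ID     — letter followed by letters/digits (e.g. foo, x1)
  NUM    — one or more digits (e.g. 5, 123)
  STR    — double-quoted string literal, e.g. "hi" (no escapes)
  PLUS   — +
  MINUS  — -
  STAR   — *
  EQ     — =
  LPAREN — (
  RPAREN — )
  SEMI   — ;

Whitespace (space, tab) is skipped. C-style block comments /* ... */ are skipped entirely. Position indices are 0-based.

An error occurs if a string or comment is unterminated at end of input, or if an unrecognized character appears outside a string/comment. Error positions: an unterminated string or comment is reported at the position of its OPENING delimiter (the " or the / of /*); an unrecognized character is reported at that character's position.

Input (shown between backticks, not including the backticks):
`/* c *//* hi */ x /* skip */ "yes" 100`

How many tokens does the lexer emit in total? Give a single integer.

Answer: 3

Derivation:
pos=0: enter COMMENT mode (saw '/*')
exit COMMENT mode (now at pos=7)
pos=7: enter COMMENT mode (saw '/*')
exit COMMENT mode (now at pos=15)
pos=16: emit ID 'x' (now at pos=17)
pos=18: enter COMMENT mode (saw '/*')
exit COMMENT mode (now at pos=28)
pos=29: enter STRING mode
pos=29: emit STR "yes" (now at pos=34)
pos=35: emit NUM '100' (now at pos=38)
DONE. 3 tokens: [ID, STR, NUM]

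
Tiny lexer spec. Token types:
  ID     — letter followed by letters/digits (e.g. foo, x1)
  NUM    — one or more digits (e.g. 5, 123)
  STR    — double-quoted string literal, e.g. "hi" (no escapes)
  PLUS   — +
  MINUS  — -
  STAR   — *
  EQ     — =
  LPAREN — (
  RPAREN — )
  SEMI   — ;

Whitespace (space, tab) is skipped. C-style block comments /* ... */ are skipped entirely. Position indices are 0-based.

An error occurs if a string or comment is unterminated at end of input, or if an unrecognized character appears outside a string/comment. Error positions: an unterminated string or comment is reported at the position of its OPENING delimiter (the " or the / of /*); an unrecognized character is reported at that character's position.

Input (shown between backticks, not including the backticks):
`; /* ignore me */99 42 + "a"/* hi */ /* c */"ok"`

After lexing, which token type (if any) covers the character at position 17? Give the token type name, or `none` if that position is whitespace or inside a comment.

pos=0: emit SEMI ';'
pos=2: enter COMMENT mode (saw '/*')
exit COMMENT mode (now at pos=17)
pos=17: emit NUM '99' (now at pos=19)
pos=20: emit NUM '42' (now at pos=22)
pos=23: emit PLUS '+'
pos=25: enter STRING mode
pos=25: emit STR "a" (now at pos=28)
pos=28: enter COMMENT mode (saw '/*')
exit COMMENT mode (now at pos=36)
pos=37: enter COMMENT mode (saw '/*')
exit COMMENT mode (now at pos=44)
pos=44: enter STRING mode
pos=44: emit STR "ok" (now at pos=48)
DONE. 6 tokens: [SEMI, NUM, NUM, PLUS, STR, STR]
Position 17: char is '9' -> NUM

Answer: NUM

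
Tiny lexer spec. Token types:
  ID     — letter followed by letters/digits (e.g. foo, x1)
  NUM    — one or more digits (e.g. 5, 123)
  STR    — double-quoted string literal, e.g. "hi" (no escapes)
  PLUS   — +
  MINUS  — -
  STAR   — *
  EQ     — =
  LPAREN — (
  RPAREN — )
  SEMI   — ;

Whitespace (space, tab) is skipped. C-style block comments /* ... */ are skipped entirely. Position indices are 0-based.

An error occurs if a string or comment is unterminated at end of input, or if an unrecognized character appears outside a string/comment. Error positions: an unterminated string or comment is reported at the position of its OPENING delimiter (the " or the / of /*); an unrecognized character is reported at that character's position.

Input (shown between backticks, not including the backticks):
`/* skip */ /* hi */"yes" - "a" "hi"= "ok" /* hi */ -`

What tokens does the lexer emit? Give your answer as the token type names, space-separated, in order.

pos=0: enter COMMENT mode (saw '/*')
exit COMMENT mode (now at pos=10)
pos=11: enter COMMENT mode (saw '/*')
exit COMMENT mode (now at pos=19)
pos=19: enter STRING mode
pos=19: emit STR "yes" (now at pos=24)
pos=25: emit MINUS '-'
pos=27: enter STRING mode
pos=27: emit STR "a" (now at pos=30)
pos=31: enter STRING mode
pos=31: emit STR "hi" (now at pos=35)
pos=35: emit EQ '='
pos=37: enter STRING mode
pos=37: emit STR "ok" (now at pos=41)
pos=42: enter COMMENT mode (saw '/*')
exit COMMENT mode (now at pos=50)
pos=51: emit MINUS '-'
DONE. 7 tokens: [STR, MINUS, STR, STR, EQ, STR, MINUS]

Answer: STR MINUS STR STR EQ STR MINUS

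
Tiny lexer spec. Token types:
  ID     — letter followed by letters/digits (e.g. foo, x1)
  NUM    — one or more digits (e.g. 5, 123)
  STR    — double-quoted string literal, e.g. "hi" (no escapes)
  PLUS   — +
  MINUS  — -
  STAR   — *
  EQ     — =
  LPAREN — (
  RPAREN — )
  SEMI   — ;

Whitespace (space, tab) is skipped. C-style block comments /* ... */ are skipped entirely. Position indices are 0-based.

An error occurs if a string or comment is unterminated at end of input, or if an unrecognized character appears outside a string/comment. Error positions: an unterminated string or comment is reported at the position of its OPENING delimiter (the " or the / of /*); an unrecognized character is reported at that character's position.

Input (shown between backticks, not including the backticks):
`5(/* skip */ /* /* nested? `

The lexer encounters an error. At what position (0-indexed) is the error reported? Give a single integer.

pos=0: emit NUM '5' (now at pos=1)
pos=1: emit LPAREN '('
pos=2: enter COMMENT mode (saw '/*')
exit COMMENT mode (now at pos=12)
pos=13: enter COMMENT mode (saw '/*')
pos=13: ERROR — unterminated comment (reached EOF)

Answer: 13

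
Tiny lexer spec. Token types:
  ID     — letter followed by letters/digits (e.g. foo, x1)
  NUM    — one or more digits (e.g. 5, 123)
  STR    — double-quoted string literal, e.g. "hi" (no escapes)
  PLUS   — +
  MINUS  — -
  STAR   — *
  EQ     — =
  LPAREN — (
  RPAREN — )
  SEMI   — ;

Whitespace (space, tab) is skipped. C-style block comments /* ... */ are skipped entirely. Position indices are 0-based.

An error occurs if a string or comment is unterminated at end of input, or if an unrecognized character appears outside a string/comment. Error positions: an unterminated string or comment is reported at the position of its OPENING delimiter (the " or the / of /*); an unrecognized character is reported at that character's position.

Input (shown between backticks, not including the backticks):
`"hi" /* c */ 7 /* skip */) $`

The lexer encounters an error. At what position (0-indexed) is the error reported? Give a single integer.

pos=0: enter STRING mode
pos=0: emit STR "hi" (now at pos=4)
pos=5: enter COMMENT mode (saw '/*')
exit COMMENT mode (now at pos=12)
pos=13: emit NUM '7' (now at pos=14)
pos=15: enter COMMENT mode (saw '/*')
exit COMMENT mode (now at pos=25)
pos=25: emit RPAREN ')'
pos=27: ERROR — unrecognized char '$'

Answer: 27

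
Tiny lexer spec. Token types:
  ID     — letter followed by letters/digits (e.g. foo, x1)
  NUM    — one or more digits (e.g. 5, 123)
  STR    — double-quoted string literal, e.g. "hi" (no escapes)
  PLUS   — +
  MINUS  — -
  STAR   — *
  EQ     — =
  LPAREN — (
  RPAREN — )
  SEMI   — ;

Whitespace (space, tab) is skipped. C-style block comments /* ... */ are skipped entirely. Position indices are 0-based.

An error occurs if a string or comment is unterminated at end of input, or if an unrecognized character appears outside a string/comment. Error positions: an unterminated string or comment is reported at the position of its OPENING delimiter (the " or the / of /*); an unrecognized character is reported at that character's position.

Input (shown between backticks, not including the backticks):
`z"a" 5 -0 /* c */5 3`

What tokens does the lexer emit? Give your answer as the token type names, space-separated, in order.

Answer: ID STR NUM MINUS NUM NUM NUM

Derivation:
pos=0: emit ID 'z' (now at pos=1)
pos=1: enter STRING mode
pos=1: emit STR "a" (now at pos=4)
pos=5: emit NUM '5' (now at pos=6)
pos=7: emit MINUS '-'
pos=8: emit NUM '0' (now at pos=9)
pos=10: enter COMMENT mode (saw '/*')
exit COMMENT mode (now at pos=17)
pos=17: emit NUM '5' (now at pos=18)
pos=19: emit NUM '3' (now at pos=20)
DONE. 7 tokens: [ID, STR, NUM, MINUS, NUM, NUM, NUM]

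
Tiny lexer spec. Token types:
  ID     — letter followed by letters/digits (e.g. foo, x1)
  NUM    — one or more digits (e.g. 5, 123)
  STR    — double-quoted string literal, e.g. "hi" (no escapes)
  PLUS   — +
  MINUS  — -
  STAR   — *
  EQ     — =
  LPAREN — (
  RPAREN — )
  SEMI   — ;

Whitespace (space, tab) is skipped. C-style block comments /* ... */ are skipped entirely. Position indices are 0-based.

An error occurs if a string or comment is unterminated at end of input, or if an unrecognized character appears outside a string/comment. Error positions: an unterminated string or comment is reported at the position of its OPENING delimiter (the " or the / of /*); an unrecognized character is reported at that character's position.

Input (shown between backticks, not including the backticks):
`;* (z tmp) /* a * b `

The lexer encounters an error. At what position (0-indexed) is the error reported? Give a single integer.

pos=0: emit SEMI ';'
pos=1: emit STAR '*'
pos=3: emit LPAREN '('
pos=4: emit ID 'z' (now at pos=5)
pos=6: emit ID 'tmp' (now at pos=9)
pos=9: emit RPAREN ')'
pos=11: enter COMMENT mode (saw '/*')
pos=11: ERROR — unterminated comment (reached EOF)

Answer: 11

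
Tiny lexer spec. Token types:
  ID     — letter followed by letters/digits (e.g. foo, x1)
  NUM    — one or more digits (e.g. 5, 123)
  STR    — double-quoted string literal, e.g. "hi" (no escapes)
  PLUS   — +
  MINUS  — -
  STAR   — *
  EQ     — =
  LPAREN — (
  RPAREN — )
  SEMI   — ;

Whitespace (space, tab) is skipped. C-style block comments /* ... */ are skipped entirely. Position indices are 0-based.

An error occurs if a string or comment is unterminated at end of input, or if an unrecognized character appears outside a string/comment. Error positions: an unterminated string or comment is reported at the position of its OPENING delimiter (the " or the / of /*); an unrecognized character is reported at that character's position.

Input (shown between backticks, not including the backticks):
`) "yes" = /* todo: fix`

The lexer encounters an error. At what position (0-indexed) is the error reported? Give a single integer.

pos=0: emit RPAREN ')'
pos=2: enter STRING mode
pos=2: emit STR "yes" (now at pos=7)
pos=8: emit EQ '='
pos=10: enter COMMENT mode (saw '/*')
pos=10: ERROR — unterminated comment (reached EOF)

Answer: 10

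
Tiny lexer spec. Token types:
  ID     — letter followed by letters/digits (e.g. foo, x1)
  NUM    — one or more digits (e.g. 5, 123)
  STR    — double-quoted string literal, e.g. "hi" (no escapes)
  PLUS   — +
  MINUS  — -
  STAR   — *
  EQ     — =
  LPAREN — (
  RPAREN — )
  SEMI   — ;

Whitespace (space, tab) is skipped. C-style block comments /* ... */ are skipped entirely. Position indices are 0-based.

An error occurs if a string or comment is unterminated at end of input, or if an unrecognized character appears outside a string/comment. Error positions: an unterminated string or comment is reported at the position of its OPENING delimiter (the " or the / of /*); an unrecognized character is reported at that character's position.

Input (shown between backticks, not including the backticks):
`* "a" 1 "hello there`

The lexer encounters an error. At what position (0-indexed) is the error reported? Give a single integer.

Answer: 8

Derivation:
pos=0: emit STAR '*'
pos=2: enter STRING mode
pos=2: emit STR "a" (now at pos=5)
pos=6: emit NUM '1' (now at pos=7)
pos=8: enter STRING mode
pos=8: ERROR — unterminated string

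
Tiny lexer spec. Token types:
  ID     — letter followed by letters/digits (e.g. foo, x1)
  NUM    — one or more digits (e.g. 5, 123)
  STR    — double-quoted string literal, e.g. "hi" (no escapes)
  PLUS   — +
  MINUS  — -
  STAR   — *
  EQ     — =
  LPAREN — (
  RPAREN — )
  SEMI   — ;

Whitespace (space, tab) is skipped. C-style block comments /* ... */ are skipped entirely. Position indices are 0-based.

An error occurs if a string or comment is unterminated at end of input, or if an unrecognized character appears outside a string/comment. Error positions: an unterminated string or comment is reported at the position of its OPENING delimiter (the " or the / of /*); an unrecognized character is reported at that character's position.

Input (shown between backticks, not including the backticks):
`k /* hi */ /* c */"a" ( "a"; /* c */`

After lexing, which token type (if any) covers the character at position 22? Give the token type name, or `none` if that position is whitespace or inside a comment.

Answer: LPAREN

Derivation:
pos=0: emit ID 'k' (now at pos=1)
pos=2: enter COMMENT mode (saw '/*')
exit COMMENT mode (now at pos=10)
pos=11: enter COMMENT mode (saw '/*')
exit COMMENT mode (now at pos=18)
pos=18: enter STRING mode
pos=18: emit STR "a" (now at pos=21)
pos=22: emit LPAREN '('
pos=24: enter STRING mode
pos=24: emit STR "a" (now at pos=27)
pos=27: emit SEMI ';'
pos=29: enter COMMENT mode (saw '/*')
exit COMMENT mode (now at pos=36)
DONE. 5 tokens: [ID, STR, LPAREN, STR, SEMI]
Position 22: char is '(' -> LPAREN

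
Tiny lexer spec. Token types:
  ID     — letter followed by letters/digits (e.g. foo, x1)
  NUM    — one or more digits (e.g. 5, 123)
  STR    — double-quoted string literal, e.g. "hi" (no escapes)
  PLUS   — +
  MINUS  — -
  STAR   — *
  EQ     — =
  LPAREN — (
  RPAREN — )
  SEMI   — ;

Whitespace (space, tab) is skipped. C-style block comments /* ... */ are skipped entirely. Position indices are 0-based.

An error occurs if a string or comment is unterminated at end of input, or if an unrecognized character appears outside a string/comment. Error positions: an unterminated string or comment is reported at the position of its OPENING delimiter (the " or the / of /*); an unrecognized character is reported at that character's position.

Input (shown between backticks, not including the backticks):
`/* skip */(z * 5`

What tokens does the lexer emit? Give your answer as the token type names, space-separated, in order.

pos=0: enter COMMENT mode (saw '/*')
exit COMMENT mode (now at pos=10)
pos=10: emit LPAREN '('
pos=11: emit ID 'z' (now at pos=12)
pos=13: emit STAR '*'
pos=15: emit NUM '5' (now at pos=16)
DONE. 4 tokens: [LPAREN, ID, STAR, NUM]

Answer: LPAREN ID STAR NUM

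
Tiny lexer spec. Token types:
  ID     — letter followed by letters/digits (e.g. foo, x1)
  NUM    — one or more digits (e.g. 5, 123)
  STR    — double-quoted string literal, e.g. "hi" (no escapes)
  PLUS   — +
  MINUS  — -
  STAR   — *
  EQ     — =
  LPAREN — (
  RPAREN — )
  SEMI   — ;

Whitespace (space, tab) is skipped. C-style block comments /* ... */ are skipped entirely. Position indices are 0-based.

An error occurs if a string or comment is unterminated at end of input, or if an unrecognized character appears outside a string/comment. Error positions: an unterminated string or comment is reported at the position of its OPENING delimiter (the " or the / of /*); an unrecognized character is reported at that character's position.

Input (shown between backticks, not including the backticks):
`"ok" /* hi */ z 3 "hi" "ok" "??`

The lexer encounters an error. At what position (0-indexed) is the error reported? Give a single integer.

pos=0: enter STRING mode
pos=0: emit STR "ok" (now at pos=4)
pos=5: enter COMMENT mode (saw '/*')
exit COMMENT mode (now at pos=13)
pos=14: emit ID 'z' (now at pos=15)
pos=16: emit NUM '3' (now at pos=17)
pos=18: enter STRING mode
pos=18: emit STR "hi" (now at pos=22)
pos=23: enter STRING mode
pos=23: emit STR "ok" (now at pos=27)
pos=28: enter STRING mode
pos=28: ERROR — unterminated string

Answer: 28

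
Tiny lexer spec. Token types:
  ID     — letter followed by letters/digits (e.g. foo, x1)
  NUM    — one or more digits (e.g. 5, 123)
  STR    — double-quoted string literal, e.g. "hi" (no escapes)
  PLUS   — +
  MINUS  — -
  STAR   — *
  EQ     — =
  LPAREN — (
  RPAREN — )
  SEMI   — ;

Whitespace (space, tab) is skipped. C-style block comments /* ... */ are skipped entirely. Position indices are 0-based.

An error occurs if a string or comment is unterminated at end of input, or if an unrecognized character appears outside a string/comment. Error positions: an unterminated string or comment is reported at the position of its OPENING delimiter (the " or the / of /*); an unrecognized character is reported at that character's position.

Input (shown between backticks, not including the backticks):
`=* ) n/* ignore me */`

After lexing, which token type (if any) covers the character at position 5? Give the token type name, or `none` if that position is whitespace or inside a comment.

pos=0: emit EQ '='
pos=1: emit STAR '*'
pos=3: emit RPAREN ')'
pos=5: emit ID 'n' (now at pos=6)
pos=6: enter COMMENT mode (saw '/*')
exit COMMENT mode (now at pos=21)
DONE. 4 tokens: [EQ, STAR, RPAREN, ID]
Position 5: char is 'n' -> ID

Answer: ID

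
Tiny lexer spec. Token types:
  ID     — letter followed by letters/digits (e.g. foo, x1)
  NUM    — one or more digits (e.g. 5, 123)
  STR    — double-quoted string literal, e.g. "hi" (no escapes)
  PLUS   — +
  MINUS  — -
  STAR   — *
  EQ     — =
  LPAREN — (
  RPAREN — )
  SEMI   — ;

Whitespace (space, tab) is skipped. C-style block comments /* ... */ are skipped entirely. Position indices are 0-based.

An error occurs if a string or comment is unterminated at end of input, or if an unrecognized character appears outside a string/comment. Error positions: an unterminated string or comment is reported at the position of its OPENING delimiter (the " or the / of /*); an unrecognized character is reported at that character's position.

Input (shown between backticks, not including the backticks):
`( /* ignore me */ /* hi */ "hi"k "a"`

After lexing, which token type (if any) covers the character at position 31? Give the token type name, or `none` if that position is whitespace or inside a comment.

Answer: ID

Derivation:
pos=0: emit LPAREN '('
pos=2: enter COMMENT mode (saw '/*')
exit COMMENT mode (now at pos=17)
pos=18: enter COMMENT mode (saw '/*')
exit COMMENT mode (now at pos=26)
pos=27: enter STRING mode
pos=27: emit STR "hi" (now at pos=31)
pos=31: emit ID 'k' (now at pos=32)
pos=33: enter STRING mode
pos=33: emit STR "a" (now at pos=36)
DONE. 4 tokens: [LPAREN, STR, ID, STR]
Position 31: char is 'k' -> ID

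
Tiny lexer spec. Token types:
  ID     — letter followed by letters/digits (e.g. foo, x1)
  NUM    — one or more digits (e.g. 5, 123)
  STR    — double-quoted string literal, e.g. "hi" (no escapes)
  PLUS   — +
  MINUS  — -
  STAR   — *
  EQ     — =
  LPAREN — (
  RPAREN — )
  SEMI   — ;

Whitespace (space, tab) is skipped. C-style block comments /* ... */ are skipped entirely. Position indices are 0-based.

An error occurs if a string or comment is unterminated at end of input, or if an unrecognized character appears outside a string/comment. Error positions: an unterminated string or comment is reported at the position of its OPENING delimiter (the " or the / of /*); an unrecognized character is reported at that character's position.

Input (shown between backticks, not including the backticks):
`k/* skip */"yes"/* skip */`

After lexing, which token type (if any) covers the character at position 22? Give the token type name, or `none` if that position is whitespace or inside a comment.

pos=0: emit ID 'k' (now at pos=1)
pos=1: enter COMMENT mode (saw '/*')
exit COMMENT mode (now at pos=11)
pos=11: enter STRING mode
pos=11: emit STR "yes" (now at pos=16)
pos=16: enter COMMENT mode (saw '/*')
exit COMMENT mode (now at pos=26)
DONE. 2 tokens: [ID, STR]
Position 22: char is 'p' -> none

Answer: none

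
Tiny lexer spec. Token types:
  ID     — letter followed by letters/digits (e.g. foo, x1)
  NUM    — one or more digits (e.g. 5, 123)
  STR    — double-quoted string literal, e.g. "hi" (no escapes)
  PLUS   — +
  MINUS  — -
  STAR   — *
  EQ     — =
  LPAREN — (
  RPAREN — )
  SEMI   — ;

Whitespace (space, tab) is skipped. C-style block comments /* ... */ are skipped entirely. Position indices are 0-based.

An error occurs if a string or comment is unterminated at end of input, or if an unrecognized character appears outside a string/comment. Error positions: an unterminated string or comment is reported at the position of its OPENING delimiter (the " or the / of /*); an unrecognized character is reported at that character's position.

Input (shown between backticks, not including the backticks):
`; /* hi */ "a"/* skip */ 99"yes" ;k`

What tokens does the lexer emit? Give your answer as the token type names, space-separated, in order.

pos=0: emit SEMI ';'
pos=2: enter COMMENT mode (saw '/*')
exit COMMENT mode (now at pos=10)
pos=11: enter STRING mode
pos=11: emit STR "a" (now at pos=14)
pos=14: enter COMMENT mode (saw '/*')
exit COMMENT mode (now at pos=24)
pos=25: emit NUM '99' (now at pos=27)
pos=27: enter STRING mode
pos=27: emit STR "yes" (now at pos=32)
pos=33: emit SEMI ';'
pos=34: emit ID 'k' (now at pos=35)
DONE. 6 tokens: [SEMI, STR, NUM, STR, SEMI, ID]

Answer: SEMI STR NUM STR SEMI ID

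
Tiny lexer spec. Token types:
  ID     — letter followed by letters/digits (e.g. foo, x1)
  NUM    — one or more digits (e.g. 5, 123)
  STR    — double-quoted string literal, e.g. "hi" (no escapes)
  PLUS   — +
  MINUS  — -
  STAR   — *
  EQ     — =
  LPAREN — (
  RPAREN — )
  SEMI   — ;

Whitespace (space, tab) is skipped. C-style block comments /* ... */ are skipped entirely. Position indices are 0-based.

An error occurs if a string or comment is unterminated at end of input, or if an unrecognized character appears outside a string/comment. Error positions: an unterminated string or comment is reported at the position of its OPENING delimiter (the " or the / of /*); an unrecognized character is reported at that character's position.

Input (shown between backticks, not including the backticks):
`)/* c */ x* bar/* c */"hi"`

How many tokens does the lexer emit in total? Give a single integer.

pos=0: emit RPAREN ')'
pos=1: enter COMMENT mode (saw '/*')
exit COMMENT mode (now at pos=8)
pos=9: emit ID 'x' (now at pos=10)
pos=10: emit STAR '*'
pos=12: emit ID 'bar' (now at pos=15)
pos=15: enter COMMENT mode (saw '/*')
exit COMMENT mode (now at pos=22)
pos=22: enter STRING mode
pos=22: emit STR "hi" (now at pos=26)
DONE. 5 tokens: [RPAREN, ID, STAR, ID, STR]

Answer: 5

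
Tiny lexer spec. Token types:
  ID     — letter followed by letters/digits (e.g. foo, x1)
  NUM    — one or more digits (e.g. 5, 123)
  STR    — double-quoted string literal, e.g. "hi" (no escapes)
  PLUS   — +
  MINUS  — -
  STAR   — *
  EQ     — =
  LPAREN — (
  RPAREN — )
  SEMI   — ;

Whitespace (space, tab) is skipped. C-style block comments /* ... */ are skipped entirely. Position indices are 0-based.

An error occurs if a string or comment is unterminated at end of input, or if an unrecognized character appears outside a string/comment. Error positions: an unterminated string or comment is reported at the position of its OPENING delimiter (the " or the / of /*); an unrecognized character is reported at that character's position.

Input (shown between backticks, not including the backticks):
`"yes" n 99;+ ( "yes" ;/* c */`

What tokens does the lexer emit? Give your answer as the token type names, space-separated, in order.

pos=0: enter STRING mode
pos=0: emit STR "yes" (now at pos=5)
pos=6: emit ID 'n' (now at pos=7)
pos=8: emit NUM '99' (now at pos=10)
pos=10: emit SEMI ';'
pos=11: emit PLUS '+'
pos=13: emit LPAREN '('
pos=15: enter STRING mode
pos=15: emit STR "yes" (now at pos=20)
pos=21: emit SEMI ';'
pos=22: enter COMMENT mode (saw '/*')
exit COMMENT mode (now at pos=29)
DONE. 8 tokens: [STR, ID, NUM, SEMI, PLUS, LPAREN, STR, SEMI]

Answer: STR ID NUM SEMI PLUS LPAREN STR SEMI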